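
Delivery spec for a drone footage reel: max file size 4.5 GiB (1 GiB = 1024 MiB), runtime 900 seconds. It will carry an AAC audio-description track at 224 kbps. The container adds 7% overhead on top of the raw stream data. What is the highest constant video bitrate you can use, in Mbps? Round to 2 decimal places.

Budget: 4.5 GiB = 38654.7 Mb.
Stream payload after overhead: 38654.7 / 1.07 = 36125.9 Mb.
Total bitrate budget: 36125.9 Mb / 900 s = 40.140 Mbps.
Audio: 224 kbps = 0.224 Mbps.
Video: 40.140 − 0.224 = 39.916 Mbps.

39.92 Mbps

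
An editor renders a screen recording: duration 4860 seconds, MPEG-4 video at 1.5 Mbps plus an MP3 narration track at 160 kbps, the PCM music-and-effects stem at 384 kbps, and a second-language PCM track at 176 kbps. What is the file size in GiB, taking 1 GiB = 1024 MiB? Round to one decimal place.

Audio total: 160 + 384 + 176 = 720 kbps = 0.720 Mbps.
Total bitrate: 1.5 + 0.720 = 2.220 Mbps.
Stream data: 2.220 Mbps × 4860 s = 10789.2 Mb.
10,789 Mb = 1,348,650,000 bytes ÷ 1,073,741,824 = 1.256 GiB.

1.3 GiB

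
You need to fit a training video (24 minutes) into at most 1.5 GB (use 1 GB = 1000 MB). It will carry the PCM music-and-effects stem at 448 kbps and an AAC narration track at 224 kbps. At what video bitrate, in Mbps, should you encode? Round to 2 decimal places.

7.66 Mbps

Budget: 1.5 GB = 12000.0 Mb.
24 min = 1440 s
Total bitrate budget: 12000.0 Mb / 1440 s = 8.333 Mbps.
Audio total: 448 + 224 = 672 kbps = 0.672 Mbps.
Video: 8.333 − 0.672 = 7.661 Mbps.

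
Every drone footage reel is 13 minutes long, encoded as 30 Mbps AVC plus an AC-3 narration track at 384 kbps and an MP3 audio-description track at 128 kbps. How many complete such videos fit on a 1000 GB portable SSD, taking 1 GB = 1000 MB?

13 min = 780 s
Audio total: 384 + 128 = 512 kbps = 0.512 Mbps.
Total bitrate: 30.512 Mbps.
Per item: 30.512 Mbps × 780 s = 23,799 Mb = 2,975 MB.
Capacity: 1000 GB = 8,000,000 Mb; 336.14 items → 336 complete.

336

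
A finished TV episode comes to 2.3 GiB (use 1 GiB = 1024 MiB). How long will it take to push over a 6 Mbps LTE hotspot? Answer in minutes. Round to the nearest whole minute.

File: 2.3 GiB = 19756.8 Mb.
At 6 Mbps: 19756.8 / 6 = 3292.8 s ≈ 54.9 minutes.

55 minutes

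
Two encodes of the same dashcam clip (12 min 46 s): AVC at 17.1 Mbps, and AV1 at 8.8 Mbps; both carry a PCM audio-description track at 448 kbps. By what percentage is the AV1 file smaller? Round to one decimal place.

12 min 46 s = 766 s
Audio: 448 kbps = 0.448 Mbps.
AVC: 17.548 Mbps × 766 s = 13441.8 Mb = 1.680 GB.
AV1: 9.248 Mbps × 766 s = 7084.0 Mb = 0.885 GB.
Reduction: (1 − 0.885/1.680) × 100 = 47.30%.

47.3%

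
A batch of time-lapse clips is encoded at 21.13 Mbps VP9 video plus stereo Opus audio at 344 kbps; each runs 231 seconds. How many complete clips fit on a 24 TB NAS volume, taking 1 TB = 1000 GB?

Audio: 344 kbps = 0.344 Mbps.
Total bitrate: 21.474 Mbps.
Per item: 21.474 Mbps × 231 s = 4,960 Mb = 620.1 MB.
Capacity: 24 TB = 192,000,000 Mb; 38705.82 items → 38705 complete.

38705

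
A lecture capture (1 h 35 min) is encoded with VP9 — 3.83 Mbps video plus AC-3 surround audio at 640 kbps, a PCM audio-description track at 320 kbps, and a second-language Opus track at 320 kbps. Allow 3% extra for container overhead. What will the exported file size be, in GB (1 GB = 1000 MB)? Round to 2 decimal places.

1 h 35 min = 95 min = 5700 s
Audio total: 640 + 320 + 320 = 1280 kbps = 1.280 Mbps.
Total bitrate: 3.83 + 1.280 = 5.110 Mbps.
Stream data: 5.110 Mbps × 5700 s = 29127.0 Mb.
With 3% container overhead: ×1.03.
30,001 Mb ÷ 8 = 3,750 MB → 3.750 GB.

3.75 GB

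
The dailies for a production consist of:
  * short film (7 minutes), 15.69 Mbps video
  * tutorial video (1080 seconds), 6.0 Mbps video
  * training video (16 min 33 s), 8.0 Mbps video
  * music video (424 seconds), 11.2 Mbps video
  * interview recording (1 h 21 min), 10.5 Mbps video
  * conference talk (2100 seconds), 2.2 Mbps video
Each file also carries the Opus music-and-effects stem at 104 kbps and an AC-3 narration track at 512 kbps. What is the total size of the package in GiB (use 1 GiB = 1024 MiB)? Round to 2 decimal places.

Audio total: 104 + 512 = 616 kbps = 0.616 Mbps.
short film: 16.306 Mbps × 420 s = 6848.5 Mb
tutorial video: 6.616 Mbps × 1080 s = 7145.3 Mb
training video: 8.616 Mbps × 993 s = 8555.7 Mb
music video: 11.816 Mbps × 424 s = 5010.0 Mb
interview recording: 11.116 Mbps × 4860 s = 54023.8 Mb
conference talk: 2.816 Mbps × 2100 s = 5913.6 Mb
Total: 87496.8 Mb = 10937.1 MB.
= 10.19 GiB.

10.19 GiB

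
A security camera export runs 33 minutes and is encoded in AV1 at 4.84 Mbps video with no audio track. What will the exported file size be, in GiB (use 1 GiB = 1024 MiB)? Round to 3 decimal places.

1.116 GiB

33 min = 1980 s
Total bitrate: 4.84 Mbps.
Stream data: 4.840 Mbps × 1980 s = 9583.2 Mb.
9,583 Mb = 1,197,900,000 bytes ÷ 1,073,741,824 = 1.116 GiB.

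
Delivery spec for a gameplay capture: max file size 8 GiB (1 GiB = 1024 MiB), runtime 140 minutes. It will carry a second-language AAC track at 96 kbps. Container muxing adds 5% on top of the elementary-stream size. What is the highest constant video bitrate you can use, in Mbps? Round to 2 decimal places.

7.70 Mbps

Budget: 8 GiB = 68719.5 Mb.
Stream payload after overhead: 68719.5 / 1.05 = 65447.1 Mb.
140 min = 8400 s
Total bitrate budget: 65447.1 Mb / 8400 s = 7.791 Mbps.
Audio: 96 kbps = 0.096 Mbps.
Video: 7.791 − 0.096 = 7.695 Mbps.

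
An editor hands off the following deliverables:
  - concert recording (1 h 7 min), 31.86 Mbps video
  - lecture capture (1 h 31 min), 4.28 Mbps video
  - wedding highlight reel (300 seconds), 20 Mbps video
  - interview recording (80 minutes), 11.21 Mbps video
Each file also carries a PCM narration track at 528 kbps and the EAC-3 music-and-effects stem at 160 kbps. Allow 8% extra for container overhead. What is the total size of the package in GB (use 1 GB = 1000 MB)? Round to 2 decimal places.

Audio total: 528 + 160 = 688 kbps = 0.688 Mbps.
concert recording: 32.548 Mbps × 4020 s × 1.08 = 141310.4 Mb
lecture capture: 4.968 Mbps × 5460 s × 1.08 = 29295.3 Mb
wedding highlight reel: 20.688 Mbps × 300 s × 1.08 = 6702.9 Mb
interview recording: 11.898 Mbps × 4800 s × 1.08 = 61679.2 Mb
Total: 238987.8 Mb = 29873.5 MB.
= 29.87 GB.

29.87 GB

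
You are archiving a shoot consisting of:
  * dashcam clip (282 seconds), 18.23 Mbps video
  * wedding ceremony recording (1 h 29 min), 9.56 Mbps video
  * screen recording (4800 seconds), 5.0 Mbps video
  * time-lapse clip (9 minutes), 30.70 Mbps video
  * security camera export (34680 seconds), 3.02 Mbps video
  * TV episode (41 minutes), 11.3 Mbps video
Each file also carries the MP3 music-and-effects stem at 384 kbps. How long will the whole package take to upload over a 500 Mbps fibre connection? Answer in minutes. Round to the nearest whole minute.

8 minutes

Audio: 384 kbps = 0.384 Mbps.
dashcam clip: 18.614 Mbps × 282 s = 5249.1 Mb
wedding ceremony recording: 9.944 Mbps × 5340 s = 53101.0 Mb
screen recording: 5.384 Mbps × 4800 s = 25843.2 Mb
time-lapse clip: 31.084 Mbps × 540 s = 16785.4 Mb
security camera export: 3.404 Mbps × 34680 s = 118050.7 Mb
TV episode: 11.684 Mbps × 2460 s = 28742.6 Mb
Total: 247772.0 Mb = 30971.5 MB.
At 500 Mbps: 247772.0 / 500 = 496 s ≈ 8.26 minutes.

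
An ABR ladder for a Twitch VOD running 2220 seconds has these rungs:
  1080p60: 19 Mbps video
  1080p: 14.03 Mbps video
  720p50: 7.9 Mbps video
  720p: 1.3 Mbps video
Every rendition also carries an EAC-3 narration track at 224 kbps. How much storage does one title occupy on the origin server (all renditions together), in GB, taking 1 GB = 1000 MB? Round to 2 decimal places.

11.97 GB

Audio: 224 kbps = 0.224 Mbps.
Sum of rendition bitrates: (19+0.224) + (14.03+0.224) + (7.9+0.224) + (1.3+0.224) = 43.126 Mbps.
× 2220 s = 95,740 Mb = 11,967 MB = 11.97 GB.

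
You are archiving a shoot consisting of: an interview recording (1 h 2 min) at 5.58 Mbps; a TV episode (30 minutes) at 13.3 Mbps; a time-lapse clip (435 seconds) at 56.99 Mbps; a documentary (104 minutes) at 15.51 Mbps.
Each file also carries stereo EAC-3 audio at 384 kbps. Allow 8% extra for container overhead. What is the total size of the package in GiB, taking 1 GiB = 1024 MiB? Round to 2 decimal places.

21.49 GiB

Audio: 384 kbps = 0.384 Mbps.
interview recording: 5.964 Mbps × 3720 s × 1.08 = 23961.0 Mb
TV episode: 13.684 Mbps × 1800 s × 1.08 = 26601.7 Mb
time-lapse clip: 57.374 Mbps × 435 s × 1.08 = 26954.3 Mb
documentary: 15.894 Mbps × 6240 s × 1.08 = 107112.8 Mb
Total: 184629.8 Mb = 23078.7 MB.
= 21.49 GiB.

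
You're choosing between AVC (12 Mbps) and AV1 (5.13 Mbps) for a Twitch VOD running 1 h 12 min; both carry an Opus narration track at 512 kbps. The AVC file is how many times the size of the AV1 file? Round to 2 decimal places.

1 h 12 min = 72 min = 4320 s
Audio: 512 kbps = 0.512 Mbps.
AVC: 12.512 Mbps × 4320 s = 54051.8 Mb = 6.756 GB.
AV1: 5.642 Mbps × 4320 s = 24373.4 Mb = 3.047 GB.
Ratio: 6.756 / 3.047 = 2.218.

2.22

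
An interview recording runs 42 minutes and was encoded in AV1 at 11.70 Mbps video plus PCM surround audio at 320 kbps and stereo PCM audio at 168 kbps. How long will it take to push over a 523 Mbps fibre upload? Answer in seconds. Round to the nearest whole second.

59 seconds

42 min = 2520 s
Audio total: 320 + 168 = 488 kbps = 0.488 Mbps.
Total bitrate: 12.188 Mbps.
File: 12.188 Mbps × 2520 s = 30713.8 Mb.
At 523 Mbps: 30713.8 / 523 = 58.7 s ≈ 58.7 seconds.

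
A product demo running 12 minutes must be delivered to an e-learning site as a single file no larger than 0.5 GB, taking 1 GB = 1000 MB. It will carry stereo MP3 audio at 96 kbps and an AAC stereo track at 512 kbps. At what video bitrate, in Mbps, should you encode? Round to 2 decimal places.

4.95 Mbps

Budget: 0.5 GB = 4000.0 Mb.
12 min = 720 s
Total bitrate budget: 4000.0 Mb / 720 s = 5.556 Mbps.
Audio total: 96 + 512 = 608 kbps = 0.608 Mbps.
Video: 5.556 − 0.608 = 4.948 Mbps.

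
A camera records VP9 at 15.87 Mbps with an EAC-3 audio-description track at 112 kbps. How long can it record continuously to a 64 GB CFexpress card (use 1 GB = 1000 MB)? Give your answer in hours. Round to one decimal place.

Audio: 112 kbps = 0.112 Mbps.
Total bitrate: 15.87 + 0.112 = 15.982 Mbps.
Capacity: 64 GB = 512,000 Mb.
Recording time: 512,000 / 15.982 = 32,036 s ≈ 8.90 hours.

8.9 hours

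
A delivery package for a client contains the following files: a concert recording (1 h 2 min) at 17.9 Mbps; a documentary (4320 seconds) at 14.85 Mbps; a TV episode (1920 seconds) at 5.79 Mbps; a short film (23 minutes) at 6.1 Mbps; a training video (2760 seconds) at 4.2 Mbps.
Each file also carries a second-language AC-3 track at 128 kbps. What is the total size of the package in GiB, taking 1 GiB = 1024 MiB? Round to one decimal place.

Audio: 128 kbps = 0.128 Mbps.
concert recording: 18.028 Mbps × 3720 s = 67064.2 Mb
documentary: 14.978 Mbps × 4320 s = 64705.0 Mb
TV episode: 5.918 Mbps × 1920 s = 11362.6 Mb
short film: 6.228 Mbps × 1380 s = 8594.6 Mb
training video: 4.328 Mbps × 2760 s = 11945.3 Mb
Total: 163671.6 Mb = 20459.0 MB.
= 19.05 GiB.

19.1 GiB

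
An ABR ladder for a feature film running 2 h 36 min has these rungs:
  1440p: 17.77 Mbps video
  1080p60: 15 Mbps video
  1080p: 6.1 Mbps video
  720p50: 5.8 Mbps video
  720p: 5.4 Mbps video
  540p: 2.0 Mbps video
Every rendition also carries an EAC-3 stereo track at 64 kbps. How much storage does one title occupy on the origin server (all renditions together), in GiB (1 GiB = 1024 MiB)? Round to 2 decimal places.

2 h 36 min = 156 min = 9360 s
Audio: 64 kbps = 0.064 Mbps.
Sum of rendition bitrates: (17.77+0.064) + (15+0.064) + (6.1+0.064) + (5.8+0.064) + (5.4+0.064) + (2.0+0.064) = 52.454 Mbps.
× 9360 s = 490,969 Mb = 61,371 MB = 57.16 GiB.

57.16 GiB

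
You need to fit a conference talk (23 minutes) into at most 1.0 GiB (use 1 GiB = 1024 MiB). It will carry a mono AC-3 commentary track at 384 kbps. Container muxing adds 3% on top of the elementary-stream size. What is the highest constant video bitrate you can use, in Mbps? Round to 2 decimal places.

Budget: 1.0 GiB = 8589.9 Mb.
Stream payload after overhead: 8589.9 / 1.03 = 8339.7 Mb.
23 min = 1380 s
Total bitrate budget: 8339.7 Mb / 1380 s = 6.043 Mbps.
Audio: 384 kbps = 0.384 Mbps.
Video: 6.043 − 0.384 = 5.659 Mbps.

5.66 Mbps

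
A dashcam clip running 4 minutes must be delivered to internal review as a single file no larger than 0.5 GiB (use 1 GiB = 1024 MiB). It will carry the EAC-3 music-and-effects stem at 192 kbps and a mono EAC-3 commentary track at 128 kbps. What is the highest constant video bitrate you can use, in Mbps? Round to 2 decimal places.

Budget: 0.5 GiB = 4295.0 Mb.
4 min = 240 s
Total bitrate budget: 4295.0 Mb / 240 s = 17.896 Mbps.
Audio total: 192 + 128 = 320 kbps = 0.320 Mbps.
Video: 17.896 − 0.320 = 17.576 Mbps.

17.58 Mbps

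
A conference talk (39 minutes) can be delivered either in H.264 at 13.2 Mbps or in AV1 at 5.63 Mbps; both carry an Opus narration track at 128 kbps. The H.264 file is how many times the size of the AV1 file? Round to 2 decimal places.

39 min = 2340 s
Audio: 128 kbps = 0.128 Mbps.
H.264: 13.328 Mbps × 2340 s = 31187.5 Mb = 3.898 GB.
AV1: 5.758 Mbps × 2340 s = 13473.7 Mb = 1.684 GB.
Ratio: 3.898 / 1.684 = 2.315.

2.31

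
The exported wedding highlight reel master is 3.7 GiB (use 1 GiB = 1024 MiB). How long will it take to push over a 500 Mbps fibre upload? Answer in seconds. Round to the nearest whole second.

64 seconds

File: 3.7 GiB = 31782.8 Mb.
At 500 Mbps: 31782.8 / 500 = 63.6 s ≈ 63.6 seconds.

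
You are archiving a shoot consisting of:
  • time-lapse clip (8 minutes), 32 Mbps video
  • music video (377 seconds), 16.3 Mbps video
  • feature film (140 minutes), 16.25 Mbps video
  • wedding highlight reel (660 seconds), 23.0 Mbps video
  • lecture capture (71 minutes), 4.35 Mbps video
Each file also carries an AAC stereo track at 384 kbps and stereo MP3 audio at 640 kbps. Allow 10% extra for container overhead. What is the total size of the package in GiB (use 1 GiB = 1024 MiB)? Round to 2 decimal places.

Audio total: 384 + 640 = 1024 kbps = 1.024 Mbps.
time-lapse clip: 33.024 Mbps × 480 s × 1.10 = 17436.7 Mb
music video: 17.324 Mbps × 377 s × 1.10 = 7184.3 Mb
feature film: 17.274 Mbps × 8400 s × 1.10 = 159611.8 Mb
wedding highlight reel: 24.024 Mbps × 660 s × 1.10 = 17441.4 Mb
lecture capture: 5.374 Mbps × 4260 s × 1.10 = 25182.6 Mb
Total: 226856.7 Mb = 28357.1 MB.
= 26.41 GiB.

26.41 GiB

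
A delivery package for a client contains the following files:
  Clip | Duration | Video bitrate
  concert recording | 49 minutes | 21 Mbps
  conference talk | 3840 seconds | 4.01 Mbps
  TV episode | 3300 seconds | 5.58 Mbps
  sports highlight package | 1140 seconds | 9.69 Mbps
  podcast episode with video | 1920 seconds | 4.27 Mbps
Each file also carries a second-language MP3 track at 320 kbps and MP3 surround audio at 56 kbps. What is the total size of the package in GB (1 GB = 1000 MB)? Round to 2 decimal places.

14.97 GB

Audio total: 320 + 56 = 376 kbps = 0.376 Mbps.
concert recording: 21.376 Mbps × 2940 s = 62845.4 Mb
conference talk: 4.386 Mbps × 3840 s = 16842.2 Mb
TV episode: 5.956 Mbps × 3300 s = 19654.8 Mb
sports highlight package: 10.066 Mbps × 1140 s = 11475.2 Mb
podcast episode with video: 4.646 Mbps × 1920 s = 8920.3 Mb
Total: 119738.0 Mb = 14967.3 MB.
= 14.97 GB.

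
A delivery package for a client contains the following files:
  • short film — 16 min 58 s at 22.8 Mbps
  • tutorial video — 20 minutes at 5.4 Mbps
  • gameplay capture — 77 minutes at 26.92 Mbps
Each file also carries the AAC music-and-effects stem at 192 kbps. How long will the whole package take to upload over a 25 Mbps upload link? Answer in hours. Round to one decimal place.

1.7 hours

Audio: 192 kbps = 0.192 Mbps.
short film: 22.992 Mbps × 1018 s = 23405.9 Mb
tutorial video: 5.592 Mbps × 1200 s = 6710.4 Mb
gameplay capture: 27.112 Mbps × 4620 s = 125257.4 Mb
Total: 155373.7 Mb = 19421.7 MB.
At 25 Mbps: 155373.7 / 25 = 6215 s ≈ 1.73 hours.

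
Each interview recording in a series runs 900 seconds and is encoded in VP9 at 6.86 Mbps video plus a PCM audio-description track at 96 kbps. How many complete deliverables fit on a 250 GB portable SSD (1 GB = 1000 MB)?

319

Audio: 96 kbps = 0.096 Mbps.
Total bitrate: 6.956 Mbps.
Per item: 6.956 Mbps × 900 s = 6,260 Mb = 782.5 MB.
Capacity: 250 GB = 2,000,000 Mb; 319.47 items → 319 complete.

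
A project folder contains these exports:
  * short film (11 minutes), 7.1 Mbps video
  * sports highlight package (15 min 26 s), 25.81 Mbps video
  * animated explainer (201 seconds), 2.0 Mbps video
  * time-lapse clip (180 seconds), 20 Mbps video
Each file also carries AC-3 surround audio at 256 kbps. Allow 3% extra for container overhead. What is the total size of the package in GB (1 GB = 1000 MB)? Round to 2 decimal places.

4.26 GB

Audio: 256 kbps = 0.256 Mbps.
short film: 7.356 Mbps × 660 s × 1.03 = 5000.6 Mb
sports highlight package: 26.066 Mbps × 926 s × 1.03 = 24861.2 Mb
animated explainer: 2.256 Mbps × 201 s × 1.03 = 467.1 Mb
time-lapse clip: 20.256 Mbps × 180 s × 1.03 = 3755.5 Mb
Total: 34084.4 Mb = 4260.5 MB.
= 4.261 GB.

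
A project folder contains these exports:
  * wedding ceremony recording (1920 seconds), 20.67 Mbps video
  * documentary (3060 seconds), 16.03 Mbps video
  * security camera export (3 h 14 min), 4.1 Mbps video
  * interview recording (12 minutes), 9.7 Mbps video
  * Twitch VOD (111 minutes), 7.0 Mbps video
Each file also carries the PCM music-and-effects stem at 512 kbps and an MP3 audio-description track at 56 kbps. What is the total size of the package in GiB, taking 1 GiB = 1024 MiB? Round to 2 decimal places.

23.71 GiB

Audio total: 512 + 56 = 568 kbps = 0.568 Mbps.
wedding ceremony recording: 21.238 Mbps × 1920 s = 40777.0 Mb
documentary: 16.598 Mbps × 3060 s = 50789.9 Mb
security camera export: 4.668 Mbps × 11640 s = 54335.5 Mb
interview recording: 10.268 Mbps × 720 s = 7393.0 Mb
Twitch VOD: 7.568 Mbps × 6660 s = 50402.9 Mb
Total: 203698.2 Mb = 25462.3 MB.
= 23.71 GiB.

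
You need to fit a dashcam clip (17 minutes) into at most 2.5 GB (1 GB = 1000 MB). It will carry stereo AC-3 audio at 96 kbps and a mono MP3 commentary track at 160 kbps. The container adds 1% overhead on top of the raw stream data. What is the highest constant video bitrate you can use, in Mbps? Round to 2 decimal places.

Budget: 2.5 GB = 20000.0 Mb.
Stream payload after overhead: 20000.0 / 1.01 = 19802.0 Mb.
17 min = 1020 s
Total bitrate budget: 19802.0 Mb / 1020 s = 19.414 Mbps.
Audio total: 96 + 160 = 256 kbps = 0.256 Mbps.
Video: 19.414 − 0.256 = 19.158 Mbps.

19.16 Mbps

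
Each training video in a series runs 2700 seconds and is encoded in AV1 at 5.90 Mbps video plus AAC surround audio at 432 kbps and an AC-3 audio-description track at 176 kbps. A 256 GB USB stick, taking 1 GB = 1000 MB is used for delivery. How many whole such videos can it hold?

Audio total: 432 + 176 = 608 kbps = 0.608 Mbps.
Total bitrate: 6.508 Mbps.
Per item: 6.508 Mbps × 2700 s = 17,572 Mb = 2,196 MB.
Capacity: 256 GB = 2,048,000 Mb; 116.55 items → 116 complete.

116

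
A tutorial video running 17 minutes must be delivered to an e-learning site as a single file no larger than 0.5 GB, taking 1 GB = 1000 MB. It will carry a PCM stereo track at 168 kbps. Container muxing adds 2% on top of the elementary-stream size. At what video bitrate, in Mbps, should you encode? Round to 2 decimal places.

3.68 Mbps

Budget: 0.5 GB = 4000.0 Mb.
Stream payload after overhead: 4000.0 / 1.02 = 3921.6 Mb.
17 min = 1020 s
Total bitrate budget: 3921.6 Mb / 1020 s = 3.845 Mbps.
Audio: 168 kbps = 0.168 Mbps.
Video: 3.845 − 0.168 = 3.677 Mbps.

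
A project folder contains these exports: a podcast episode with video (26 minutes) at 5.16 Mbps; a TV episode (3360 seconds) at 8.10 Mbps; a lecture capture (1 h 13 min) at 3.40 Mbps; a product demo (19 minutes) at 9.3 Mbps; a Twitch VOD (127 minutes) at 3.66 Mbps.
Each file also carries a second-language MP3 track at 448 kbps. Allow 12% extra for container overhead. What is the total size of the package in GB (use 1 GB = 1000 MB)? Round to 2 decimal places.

13.54 GB

Audio: 448 kbps = 0.448 Mbps.
podcast episode with video: 5.608 Mbps × 1560 s × 1.12 = 9798.3 Mb
TV episode: 8.548 Mbps × 3360 s × 1.12 = 32167.8 Mb
lecture capture: 3.848 Mbps × 4380 s × 1.12 = 18876.7 Mb
product demo: 9.748 Mbps × 1140 s × 1.12 = 12446.2 Mb
Twitch VOD: 4.108 Mbps × 7620 s × 1.12 = 35059.3 Mb
Total: 108348.4 Mb = 13543.6 MB.
= 13.54 GB.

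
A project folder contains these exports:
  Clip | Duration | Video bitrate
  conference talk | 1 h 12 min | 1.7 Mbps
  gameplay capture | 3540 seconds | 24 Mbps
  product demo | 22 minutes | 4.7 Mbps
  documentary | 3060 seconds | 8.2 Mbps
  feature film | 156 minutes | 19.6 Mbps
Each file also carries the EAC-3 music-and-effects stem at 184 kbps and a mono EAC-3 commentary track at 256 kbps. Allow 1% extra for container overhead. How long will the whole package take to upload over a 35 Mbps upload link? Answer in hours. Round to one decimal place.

Audio total: 184 + 256 = 440 kbps = 0.440 Mbps.
conference talk: 2.140 Mbps × 4320 s × 1.01 = 9337.2 Mb
gameplay capture: 24.440 Mbps × 3540 s × 1.01 = 87382.8 Mb
product demo: 5.140 Mbps × 1320 s × 1.01 = 6852.6 Mb
documentary: 8.640 Mbps × 3060 s × 1.01 = 26702.8 Mb
feature film: 20.040 Mbps × 9360 s × 1.01 = 189450.1 Mb
Total: 319725.6 Mb = 39965.7 MB.
At 35 Mbps: 319725.6 / 35 = 9135 s ≈ 2.54 hours.

2.5 hours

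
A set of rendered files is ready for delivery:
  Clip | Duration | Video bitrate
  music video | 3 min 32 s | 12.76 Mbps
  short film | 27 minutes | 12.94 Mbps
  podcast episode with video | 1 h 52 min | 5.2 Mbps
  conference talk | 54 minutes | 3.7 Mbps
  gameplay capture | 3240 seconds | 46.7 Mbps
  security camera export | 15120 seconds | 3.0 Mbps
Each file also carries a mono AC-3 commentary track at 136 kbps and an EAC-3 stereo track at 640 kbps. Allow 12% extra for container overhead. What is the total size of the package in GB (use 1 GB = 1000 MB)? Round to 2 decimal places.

Audio total: 136 + 640 = 776 kbps = 0.776 Mbps.
music video: 13.536 Mbps × 212 s × 1.12 = 3214.0 Mb
short film: 13.716 Mbps × 1620 s × 1.12 = 24886.3 Mb
podcast episode with video: 5.976 Mbps × 6720 s × 1.12 = 44977.8 Mb
conference talk: 4.476 Mbps × 3240 s × 1.12 = 16242.5 Mb
gameplay capture: 47.476 Mbps × 3240 s × 1.12 = 172280.9 Mb
security camera export: 3.776 Mbps × 15120 s × 1.12 = 63944.3 Mb
Total: 325545.8 Mb = 40693.2 MB.
= 40.69 GB.

40.69 GB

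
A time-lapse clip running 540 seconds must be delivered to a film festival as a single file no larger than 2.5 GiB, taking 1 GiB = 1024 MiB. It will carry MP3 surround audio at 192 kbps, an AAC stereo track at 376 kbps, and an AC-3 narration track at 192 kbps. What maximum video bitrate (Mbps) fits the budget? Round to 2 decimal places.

Budget: 2.5 GiB = 21474.8 Mb.
Total bitrate budget: 21474.8 Mb / 540 s = 39.768 Mbps.
Audio total: 192 + 376 + 192 = 760 kbps = 0.760 Mbps.
Video: 39.768 − 0.760 = 39.008 Mbps.

39.01 Mbps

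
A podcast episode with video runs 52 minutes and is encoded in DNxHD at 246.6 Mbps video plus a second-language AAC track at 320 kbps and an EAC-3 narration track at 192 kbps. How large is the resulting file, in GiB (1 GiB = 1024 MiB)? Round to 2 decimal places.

52 min = 3120 s
Audio total: 320 + 192 = 512 kbps = 0.512 Mbps.
Total bitrate: 246.6 + 0.512 = 247.112 Mbps.
Stream data: 247.112 Mbps × 3120 s = 770989.4 Mb.
770,989 Mb = 96,373,680,000 bytes ÷ 1,073,741,824 = 89.75 GiB.

89.75 GiB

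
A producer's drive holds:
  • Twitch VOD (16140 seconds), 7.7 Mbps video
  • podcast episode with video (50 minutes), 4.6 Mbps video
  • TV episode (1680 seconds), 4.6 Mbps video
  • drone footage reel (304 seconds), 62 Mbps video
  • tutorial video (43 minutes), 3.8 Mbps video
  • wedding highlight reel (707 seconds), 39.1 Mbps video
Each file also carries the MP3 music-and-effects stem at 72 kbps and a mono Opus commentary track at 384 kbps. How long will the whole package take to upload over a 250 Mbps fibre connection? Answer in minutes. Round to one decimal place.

14.2 minutes

Audio total: 72 + 384 = 456 kbps = 0.456 Mbps.
Twitch VOD: 8.156 Mbps × 16140 s = 131637.8 Mb
podcast episode with video: 5.056 Mbps × 3000 s = 15168.0 Mb
TV episode: 5.056 Mbps × 1680 s = 8494.1 Mb
drone footage reel: 62.456 Mbps × 304 s = 18986.6 Mb
tutorial video: 4.256 Mbps × 2580 s = 10980.5 Mb
wedding highlight reel: 39.556 Mbps × 707 s = 27966.1 Mb
Total: 213233.1 Mb = 26654.1 MB.
At 250 Mbps: 213233.1 / 250 = 853 s ≈ 14.2 minutes.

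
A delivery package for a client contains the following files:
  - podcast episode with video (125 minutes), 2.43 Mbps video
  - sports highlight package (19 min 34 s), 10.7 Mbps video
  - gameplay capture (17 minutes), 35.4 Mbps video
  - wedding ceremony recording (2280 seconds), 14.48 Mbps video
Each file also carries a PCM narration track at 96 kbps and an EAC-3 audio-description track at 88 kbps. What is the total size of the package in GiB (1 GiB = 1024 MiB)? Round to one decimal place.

Audio total: 96 + 88 = 184 kbps = 0.184 Mbps.
podcast episode with video: 2.614 Mbps × 7500 s = 19605.0 Mb
sports highlight package: 10.884 Mbps × 1174 s = 12777.8 Mb
gameplay capture: 35.584 Mbps × 1020 s = 36295.7 Mb
wedding ceremony recording: 14.664 Mbps × 2280 s = 33433.9 Mb
Total: 102112.4 Mb = 12764.1 MB.
= 11.89 GiB.

11.9 GiB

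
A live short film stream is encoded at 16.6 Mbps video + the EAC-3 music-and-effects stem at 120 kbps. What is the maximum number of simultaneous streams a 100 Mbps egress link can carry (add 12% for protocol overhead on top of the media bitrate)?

Audio: 120 kbps = 0.120 Mbps.
Per-viewer media rate: 16.720 Mbps.
On the wire with 12% overhead: 18.726 Mbps.
100 Mbps = 100.0 Mbps; 100.0 / 18.726 = 5.34 → 5 viewers.

5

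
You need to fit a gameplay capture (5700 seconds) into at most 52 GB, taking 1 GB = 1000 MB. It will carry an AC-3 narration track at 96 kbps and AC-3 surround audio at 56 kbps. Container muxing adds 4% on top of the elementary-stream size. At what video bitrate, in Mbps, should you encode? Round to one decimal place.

Budget: 52 GB = 416000.0 Mb.
Stream payload after overhead: 416000.0 / 1.04 = 400000.0 Mb.
Total bitrate budget: 400000.0 Mb / 5700 s = 70.175 Mbps.
Audio total: 96 + 56 = 152 kbps = 0.152 Mbps.
Video: 70.175 − 0.152 = 70.023 Mbps.

70.0 Mbps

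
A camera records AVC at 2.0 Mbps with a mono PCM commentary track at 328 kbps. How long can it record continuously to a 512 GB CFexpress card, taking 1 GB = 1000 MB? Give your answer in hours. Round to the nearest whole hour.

489 hours

Audio: 328 kbps = 0.328 Mbps.
Total bitrate: 2.0 + 0.328 = 2.328 Mbps.
Capacity: 512 GB = 4,096,000 Mb.
Recording time: 4,096,000 / 2.328 = 1,759,450 s ≈ 489 hours.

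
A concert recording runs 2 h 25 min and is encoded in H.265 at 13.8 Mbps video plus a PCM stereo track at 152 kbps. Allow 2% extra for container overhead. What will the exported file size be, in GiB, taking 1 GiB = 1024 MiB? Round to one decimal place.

14.4 GiB

2 h 25 min = 145 min = 8700 s
Audio: 152 kbps = 0.152 Mbps.
Total bitrate: 13.8 + 0.152 = 13.952 Mbps.
Stream data: 13.952 Mbps × 8700 s = 121382.4 Mb.
With 2% container overhead: ×1.02.
123,810 Mb = 15,476,256,000 bytes ÷ 1,073,741,824 = 14.41 GiB.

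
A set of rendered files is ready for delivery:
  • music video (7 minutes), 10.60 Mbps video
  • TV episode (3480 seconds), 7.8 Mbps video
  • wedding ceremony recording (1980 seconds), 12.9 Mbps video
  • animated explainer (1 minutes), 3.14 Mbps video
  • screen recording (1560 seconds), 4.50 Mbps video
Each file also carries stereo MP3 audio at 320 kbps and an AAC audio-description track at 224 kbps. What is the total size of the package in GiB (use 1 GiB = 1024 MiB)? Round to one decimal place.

8.0 GiB

Audio total: 320 + 224 = 544 kbps = 0.544 Mbps.
music video: 11.144 Mbps × 420 s = 4680.5 Mb
TV episode: 8.344 Mbps × 3480 s = 29037.1 Mb
wedding ceremony recording: 13.444 Mbps × 1980 s = 26619.1 Mb
animated explainer: 3.684 Mbps × 60 s = 221.0 Mb
screen recording: 5.044 Mbps × 1560 s = 7868.6 Mb
Total: 68426.4 Mb = 8553.3 MB.
= 7.966 GiB.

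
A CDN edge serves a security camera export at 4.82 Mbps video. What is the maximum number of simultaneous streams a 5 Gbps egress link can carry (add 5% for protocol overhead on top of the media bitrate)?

On the wire with 5% overhead: 5.061 Mbps.
5 Gbps = 5,000 Mbps; 5,000 / 5.061 = 987.95 → 987 viewers.

987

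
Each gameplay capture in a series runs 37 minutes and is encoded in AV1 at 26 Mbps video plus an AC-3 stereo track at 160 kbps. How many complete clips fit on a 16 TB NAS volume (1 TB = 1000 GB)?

37 min = 2220 s
Audio: 160 kbps = 0.160 Mbps.
Total bitrate: 26.160 Mbps.
Per item: 26.160 Mbps × 2220 s = 58,075 Mb = 7,259 MB.
Capacity: 16 TB = 128,000,000 Mb; 2204.04 items → 2204 complete.

2204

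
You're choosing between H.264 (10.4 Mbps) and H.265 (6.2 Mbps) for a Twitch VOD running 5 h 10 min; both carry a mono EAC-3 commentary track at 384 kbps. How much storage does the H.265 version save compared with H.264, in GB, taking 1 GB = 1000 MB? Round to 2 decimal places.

5 h 10 min = 310 min = 18600 s
Audio: 384 kbps = 0.384 Mbps.
H.264: 10.784 Mbps × 18600 s = 200582.4 Mb = 25.073 GB.
H.265: 6.584 Mbps × 18600 s = 122462.4 Mb = 15.308 GB.
Saving: 25.073 − 15.308 = 9.765 GB.

9.77 GB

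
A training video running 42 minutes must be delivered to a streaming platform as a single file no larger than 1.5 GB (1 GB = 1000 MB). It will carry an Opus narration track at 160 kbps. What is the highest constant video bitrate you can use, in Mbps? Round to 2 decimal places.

Budget: 1.5 GB = 12000.0 Mb.
42 min = 2520 s
Total bitrate budget: 12000.0 Mb / 2520 s = 4.762 Mbps.
Audio: 160 kbps = 0.160 Mbps.
Video: 4.762 − 0.160 = 4.602 Mbps.

4.60 Mbps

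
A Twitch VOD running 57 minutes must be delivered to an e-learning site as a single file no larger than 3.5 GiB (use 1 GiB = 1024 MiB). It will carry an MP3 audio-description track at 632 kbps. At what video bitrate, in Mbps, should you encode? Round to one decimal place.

8.2 Mbps

Budget: 3.5 GiB = 30064.8 Mb.
57 min = 3420 s
Total bitrate budget: 30064.8 Mb / 3420 s = 8.791 Mbps.
Audio: 632 kbps = 0.632 Mbps.
Video: 8.791 − 0.632 = 8.159 Mbps.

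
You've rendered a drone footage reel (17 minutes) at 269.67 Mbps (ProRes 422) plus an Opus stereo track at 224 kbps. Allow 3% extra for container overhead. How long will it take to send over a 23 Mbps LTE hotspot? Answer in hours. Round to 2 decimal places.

3.42 hours

17 min = 1020 s
Audio: 224 kbps = 0.224 Mbps.
Total bitrate: 269.894 Mbps.
File: 269.894 Mbps × 1020 s = 275291.9 Mb.
With 3% container overhead: ×1.03. → 283550.6 Mb.
At 23 Mbps: 283550.6 / 23 = 12328.3 s ≈ 3.42 hours.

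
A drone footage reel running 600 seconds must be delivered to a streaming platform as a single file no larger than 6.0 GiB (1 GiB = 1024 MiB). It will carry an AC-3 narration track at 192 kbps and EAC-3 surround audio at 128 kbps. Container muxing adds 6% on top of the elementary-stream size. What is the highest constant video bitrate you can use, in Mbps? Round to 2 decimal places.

80.72 Mbps

Budget: 6.0 GiB = 51539.6 Mb.
Stream payload after overhead: 51539.6 / 1.06 = 48622.3 Mb.
Total bitrate budget: 48622.3 Mb / 600 s = 81.037 Mbps.
Audio total: 192 + 128 = 320 kbps = 0.320 Mbps.
Video: 81.037 − 0.320 = 80.717 Mbps.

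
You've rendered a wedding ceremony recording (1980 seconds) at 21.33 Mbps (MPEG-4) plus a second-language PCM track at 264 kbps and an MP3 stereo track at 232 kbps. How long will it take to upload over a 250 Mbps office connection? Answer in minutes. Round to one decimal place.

2.9 minutes

Audio total: 264 + 232 = 496 kbps = 0.496 Mbps.
Total bitrate: 21.826 Mbps.
File: 21.826 Mbps × 1980 s = 43215.5 Mb.
At 250 Mbps: 43215.5 / 250 = 172.9 s ≈ 2.88 minutes.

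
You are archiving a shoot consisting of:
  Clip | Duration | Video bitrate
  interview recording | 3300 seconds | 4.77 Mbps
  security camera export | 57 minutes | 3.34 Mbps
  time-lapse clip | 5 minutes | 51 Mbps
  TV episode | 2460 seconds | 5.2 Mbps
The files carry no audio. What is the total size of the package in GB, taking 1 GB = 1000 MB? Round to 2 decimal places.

6.91 GB

interview recording: 4.770 Mbps × 3300 s = 15741.0 Mb
security camera export: 3.340 Mbps × 3420 s = 11422.8 Mb
time-lapse clip: 51.000 Mbps × 300 s = 15300.0 Mb
TV episode: 5.200 Mbps × 2460 s = 12792.0 Mb
Total: 55255.8 Mb = 6907.0 MB.
= 6.907 GB.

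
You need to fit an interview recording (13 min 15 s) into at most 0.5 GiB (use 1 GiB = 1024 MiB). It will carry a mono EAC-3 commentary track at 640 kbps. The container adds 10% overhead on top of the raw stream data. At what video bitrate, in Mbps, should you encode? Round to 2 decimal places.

4.27 Mbps

Budget: 0.5 GiB = 4295.0 Mb.
Stream payload after overhead: 4295.0 / 1.10 = 3904.5 Mb.
13 min 15 s = 795 s
Total bitrate budget: 3904.5 Mb / 795 s = 4.911 Mbps.
Audio: 640 kbps = 0.640 Mbps.
Video: 4.911 − 0.640 = 4.271 Mbps.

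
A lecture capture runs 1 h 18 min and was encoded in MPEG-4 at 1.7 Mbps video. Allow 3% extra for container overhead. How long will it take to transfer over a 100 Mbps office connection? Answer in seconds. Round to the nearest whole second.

82 seconds

1 h 18 min = 78 min = 4680 s
File: 1.700 Mbps × 4680 s = 7956.0 Mb.
With 3% container overhead: ×1.03. → 8194.7 Mb.
At 100 Mbps: 8194.7 / 100 = 81.9 s ≈ 81.9 seconds.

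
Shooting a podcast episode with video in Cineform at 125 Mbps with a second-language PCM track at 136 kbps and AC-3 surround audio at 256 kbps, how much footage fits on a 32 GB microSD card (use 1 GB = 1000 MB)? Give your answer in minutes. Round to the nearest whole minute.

Audio total: 136 + 256 = 392 kbps = 0.392 Mbps.
Total bitrate: 125 + 0.392 = 125.392 Mbps.
Capacity: 32 GB = 256,000 Mb.
Recording time: 256,000 / 125.392 = 2,042 s ≈ 34.0 minutes.

34 minutes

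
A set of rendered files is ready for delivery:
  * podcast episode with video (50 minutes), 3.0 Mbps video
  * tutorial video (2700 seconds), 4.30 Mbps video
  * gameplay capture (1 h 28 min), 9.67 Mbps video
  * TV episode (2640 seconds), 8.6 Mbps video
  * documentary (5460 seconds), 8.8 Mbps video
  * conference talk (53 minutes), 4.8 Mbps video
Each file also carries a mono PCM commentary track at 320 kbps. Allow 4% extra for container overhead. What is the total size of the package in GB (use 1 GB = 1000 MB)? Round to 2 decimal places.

Audio: 320 kbps = 0.320 Mbps.
podcast episode with video: 3.320 Mbps × 3000 s × 1.04 = 10358.4 Mb
tutorial video: 4.620 Mbps × 2700 s × 1.04 = 12973.0 Mb
gameplay capture: 9.990 Mbps × 5280 s × 1.04 = 54857.1 Mb
TV episode: 8.920 Mbps × 2640 s × 1.04 = 24490.8 Mb
documentary: 9.120 Mbps × 5460 s × 1.04 = 51787.0 Mb
conference talk: 5.120 Mbps × 3180 s × 1.04 = 16932.9 Mb
Total: 171399.1 Mb = 21424.9 MB.
= 21.42 GB.

21.42 GB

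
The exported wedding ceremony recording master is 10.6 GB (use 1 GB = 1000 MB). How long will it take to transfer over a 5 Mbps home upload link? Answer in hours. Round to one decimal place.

4.7 hours

File: 10.6 GB = 84800.0 Mb.
At 5 Mbps: 84800.0 / 5 = 16960.0 s ≈ 4.71 hours.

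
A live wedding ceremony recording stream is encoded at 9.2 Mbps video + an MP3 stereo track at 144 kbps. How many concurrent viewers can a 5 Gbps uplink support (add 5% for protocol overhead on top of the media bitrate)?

509

Audio: 144 kbps = 0.144 Mbps.
Per-viewer media rate: 9.344 Mbps.
On the wire with 5% overhead: 9.811 Mbps.
5 Gbps = 5,000 Mbps; 5,000 / 9.811 = 509.62 → 509 viewers.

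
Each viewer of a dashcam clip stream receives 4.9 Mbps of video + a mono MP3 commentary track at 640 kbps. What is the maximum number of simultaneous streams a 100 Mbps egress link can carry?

18

Audio: 640 kbps = 0.640 Mbps.
Per-viewer media rate: 5.540 Mbps.
100 Mbps = 100.0 Mbps; 100.0 / 5.540 = 18.05 → 18 viewers.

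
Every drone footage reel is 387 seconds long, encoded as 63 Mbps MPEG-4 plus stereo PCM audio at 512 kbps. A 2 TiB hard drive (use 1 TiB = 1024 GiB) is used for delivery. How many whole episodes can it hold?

715

Audio: 512 kbps = 0.512 Mbps.
Total bitrate: 63.512 Mbps.
Per item: 63.512 Mbps × 387 s = 24,579 Mb = 3,072 MB.
Capacity: 2 TiB = 17,592,186 Mb; 715.74 items → 715 complete.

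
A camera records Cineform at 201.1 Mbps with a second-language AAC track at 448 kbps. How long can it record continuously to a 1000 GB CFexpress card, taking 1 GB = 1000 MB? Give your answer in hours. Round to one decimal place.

Audio: 448 kbps = 0.448 Mbps.
Total bitrate: 201.1 + 0.448 = 201.548 Mbps.
Capacity: 1000 GB = 8,000,000 Mb.
Recording time: 8,000,000 / 201.548 = 39,693 s ≈ 11.0 hours.

11.0 hours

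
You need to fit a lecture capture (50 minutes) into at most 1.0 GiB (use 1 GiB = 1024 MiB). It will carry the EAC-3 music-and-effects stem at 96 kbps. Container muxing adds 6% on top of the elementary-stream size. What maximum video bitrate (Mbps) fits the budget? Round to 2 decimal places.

Budget: 1.0 GiB = 8589.9 Mb.
Stream payload after overhead: 8589.9 / 1.06 = 8103.7 Mb.
50 min = 3000 s
Total bitrate budget: 8103.7 Mb / 3000 s = 2.701 Mbps.
Audio: 96 kbps = 0.096 Mbps.
Video: 2.701 − 0.096 = 2.605 Mbps.

2.61 Mbps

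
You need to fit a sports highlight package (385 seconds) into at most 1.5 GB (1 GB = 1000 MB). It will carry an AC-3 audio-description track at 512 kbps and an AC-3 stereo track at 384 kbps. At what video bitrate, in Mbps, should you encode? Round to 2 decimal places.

Budget: 1.5 GB = 12000.0 Mb.
Total bitrate budget: 12000.0 Mb / 385 s = 31.169 Mbps.
Audio total: 512 + 384 = 896 kbps = 0.896 Mbps.
Video: 31.169 − 0.896 = 30.273 Mbps.

30.27 Mbps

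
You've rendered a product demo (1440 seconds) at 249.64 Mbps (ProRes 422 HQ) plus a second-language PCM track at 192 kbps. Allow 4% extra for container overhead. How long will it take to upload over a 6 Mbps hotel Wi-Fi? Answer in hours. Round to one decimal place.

17.3 hours

Audio: 192 kbps = 0.192 Mbps.
Total bitrate: 249.832 Mbps.
File: 249.832 Mbps × 1440 s = 359758.1 Mb.
With 4% container overhead: ×1.04. → 374148.4 Mb.
At 6 Mbps: 374148.4 / 6 = 62358.1 s ≈ 17.3 hours.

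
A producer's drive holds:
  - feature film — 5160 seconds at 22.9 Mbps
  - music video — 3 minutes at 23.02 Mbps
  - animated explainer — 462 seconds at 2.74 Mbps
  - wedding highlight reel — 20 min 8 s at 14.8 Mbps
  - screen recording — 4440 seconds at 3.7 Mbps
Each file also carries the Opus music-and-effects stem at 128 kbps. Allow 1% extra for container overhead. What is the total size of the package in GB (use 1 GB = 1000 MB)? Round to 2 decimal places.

Audio: 128 kbps = 0.128 Mbps.
feature film: 23.028 Mbps × 5160 s × 1.01 = 120012.7 Mb
music video: 23.148 Mbps × 180 s × 1.01 = 4208.3 Mb
animated explainer: 2.868 Mbps × 462 s × 1.01 = 1338.3 Mb
wedding highlight reel: 14.928 Mbps × 1208 s × 1.01 = 18213.4 Mb
screen recording: 3.828 Mbps × 4440 s × 1.01 = 17166.3 Mb
Total: 160938.9 Mb = 20117.4 MB.
= 20.12 GB.

20.12 GB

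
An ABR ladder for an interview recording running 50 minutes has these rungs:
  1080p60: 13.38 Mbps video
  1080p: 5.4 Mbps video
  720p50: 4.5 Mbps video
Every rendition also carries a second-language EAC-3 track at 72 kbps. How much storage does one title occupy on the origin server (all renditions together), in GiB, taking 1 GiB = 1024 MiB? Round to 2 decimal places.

8.21 GiB

50 min = 3000 s
Audio: 72 kbps = 0.072 Mbps.
Sum of rendition bitrates: (13.38+0.072) + (5.4+0.072) + (4.5+0.072) = 23.496 Mbps.
× 3000 s = 70,488 Mb = 8,811 MB = 8.206 GiB.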